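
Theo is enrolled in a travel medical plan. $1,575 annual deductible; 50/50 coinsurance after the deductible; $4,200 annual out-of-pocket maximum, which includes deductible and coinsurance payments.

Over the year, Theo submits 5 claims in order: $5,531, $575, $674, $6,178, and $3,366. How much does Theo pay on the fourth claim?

$22.50

#1 ($5,531): $1,575 to deductible, leaving $3,956; coinsurance $3,956 × 50% = $1,978. Traveler pays $3,553; OOP now $3,553.
#2 ($575): deductible met; 50% of $575 = $287.50. Traveler owes $287.50 (running OOP $3,840.50).
#3 ($674): deductible already satisfied, so traveler's share is 50% × $674 = $337. Traveler pays $337; OOP now $4,177.50.
#4 ($6,178): deductible already satisfied, so traveler's share is 50% × $6,178 = $3,089. OOP would hit $7,266.50 > $4,200, so the cap limits the traveler to $4,200 − $4,177.50 = $22.50.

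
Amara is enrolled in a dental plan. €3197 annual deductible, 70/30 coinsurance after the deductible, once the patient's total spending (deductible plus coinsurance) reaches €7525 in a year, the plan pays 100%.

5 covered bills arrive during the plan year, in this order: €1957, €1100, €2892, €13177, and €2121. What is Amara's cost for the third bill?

Claim 1 (€1957): fully absorbed by the deductible. Patient owes €1957 (running OOP €1957).
Claim 2 (€1100): all of it applies to the deductible. Patient pays €1100; OOP now €3057.
Claim 3 (€2892): €140 finishes the deductible; €2752 goes to coinsurance; coinsurance €2752 × 30% = €825.60. Patient pays €965.60; OOP now €4022.60.

€965.60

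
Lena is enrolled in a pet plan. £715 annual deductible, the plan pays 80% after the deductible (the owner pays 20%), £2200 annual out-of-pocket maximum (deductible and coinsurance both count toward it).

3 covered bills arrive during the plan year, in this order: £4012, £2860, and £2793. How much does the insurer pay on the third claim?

#1 (£4012): deductible takes £715, £3297 remains; coinsurance £3297 × 20% = £659.40. Owner owes £1374.40 (running OOP £1374.40). Plan pays £4012 − £1374.40 = £2637.60.
#2 (£2860): 20% coinsurance on £2860 = £572. Cost to owner: £572. OOP to date £1946.40. Insurer: £2860 − £572 = £2288.
#3 (£2793): deductible met; 20% of £2793 = £558.60. That would push OOP to £2505, over the £2200 cap, so owner pays £2200 − £1946.40 = £253.60. Insurer: £2793 − £253.60 = £2539.40.

£2539.40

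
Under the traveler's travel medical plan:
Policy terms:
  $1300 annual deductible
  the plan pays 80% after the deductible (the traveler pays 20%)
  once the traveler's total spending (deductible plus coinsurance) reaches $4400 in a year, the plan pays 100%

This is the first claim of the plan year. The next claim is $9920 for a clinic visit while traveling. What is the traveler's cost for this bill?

$3024

Nothing has been paid toward the $1300 deductible, so the first $1300 of this charge is applied there.
That leaves $9920 − $1300 = $8620 for coinsurance.
Traveler's 20% share of $8620 is $1724.
So the traveler owes $1300 + $1724 = $3024 before any cap.
Cumulative spending $0 + $3024 = $3024 stays under the $4400 maximum.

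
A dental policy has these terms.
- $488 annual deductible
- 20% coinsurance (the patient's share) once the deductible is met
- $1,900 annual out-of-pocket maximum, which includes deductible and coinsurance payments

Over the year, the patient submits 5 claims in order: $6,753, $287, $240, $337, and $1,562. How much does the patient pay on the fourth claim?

Claim 1 ($6,753): $488 finishes the deductible; $6,265 goes to coinsurance; patient's 20% is $1,253. Patient pays $1,741; OOP now $1,741.
Claim 2 ($287): deductible met; 20% of $287 = $57.40. Patient owes $57.40 (running OOP $1,798.40).
Claim 3 ($240): deductible met; 20% of $240 = $48. Patient pays $48; OOP now $1,846.40.
Claim 4 ($337): 20% coinsurance on $337 = $67.40. OOP would hit $1,913.80 > $1,900, so the cap limits the patient to $1,900 − $1,846.40 = $53.60.

$53.60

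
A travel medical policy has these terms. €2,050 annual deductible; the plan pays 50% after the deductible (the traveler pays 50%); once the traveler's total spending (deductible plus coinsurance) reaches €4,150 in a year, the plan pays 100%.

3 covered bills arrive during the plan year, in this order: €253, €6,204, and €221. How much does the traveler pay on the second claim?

Bill 1, €253: all of it applies to the deductible. Traveler pays €253; OOP now €253.
Bill 2, €6,204: €1,797 to deductible, leaving €4,407; traveler's 50% is €2,203.50. Claim cost before the cap: €1,797 + €2,203.50 = €4,000.50. That would push OOP to €4,253.50, over the €4,150 cap, so traveler pays €4,150 − €253 = €3,897.

€3,897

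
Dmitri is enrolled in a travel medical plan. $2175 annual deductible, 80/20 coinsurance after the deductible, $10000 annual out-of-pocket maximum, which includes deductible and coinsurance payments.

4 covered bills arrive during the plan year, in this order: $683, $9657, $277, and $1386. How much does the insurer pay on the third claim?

$221.60

Claim 1 — $683: fully absorbed by the deductible. Traveler owes $683 (running OOP $683). Plan pays $683 − $683 = $0.
Claim 2 — $9657: $1492 finishes the deductible; $8165 goes to coinsurance; coinsurance $8165 × 20% = $1633. Traveler pays $3125; OOP now $3808. Plan pays $9657 − $3125 = $6532.
Claim 3 — $277: deductible met; 20% of $277 = $55.40. Traveler pays $55.40; OOP now $3863.40. Plan pays $277 − $55.40 = $221.60.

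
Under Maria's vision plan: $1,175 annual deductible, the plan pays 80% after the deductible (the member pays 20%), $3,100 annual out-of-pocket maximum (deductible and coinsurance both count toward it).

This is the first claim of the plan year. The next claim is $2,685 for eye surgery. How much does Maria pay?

Deductible not yet touched, so the first $1,175 of the bill goes to the deductible.
That leaves $2,685 − $1,175 = $1,510 for coinsurance.
20% of $1,510 = $302 falls to the member.
Member responsibility before any cap: $1,175 + $302 = $1,477.
Cumulative spending $0 + $1,477 = $1,477 stays under the $3,100 maximum.

$1,477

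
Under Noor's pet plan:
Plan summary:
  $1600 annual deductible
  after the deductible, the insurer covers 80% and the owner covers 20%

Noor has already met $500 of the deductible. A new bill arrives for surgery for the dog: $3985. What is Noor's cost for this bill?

Deductible still to meet: $1600 − $500 = $1100.
The remaining $2885 (= $3985 − $1100) moves to coinsurance.
20% of $2885 = $577 falls to the owner.
So the owner owes $1100 + $577 = $1677.

$1677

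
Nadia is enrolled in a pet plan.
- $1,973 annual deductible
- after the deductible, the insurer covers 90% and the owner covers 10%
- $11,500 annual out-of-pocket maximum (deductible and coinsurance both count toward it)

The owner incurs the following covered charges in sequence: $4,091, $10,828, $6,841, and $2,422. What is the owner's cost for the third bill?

$684.10

Bill 1, $4,091: $1,973 finishes the deductible; $2,118 goes to coinsurance; owner's 10% is $211.80. Owner pays $2,184.80; OOP now $2,184.80.
Bill 2, $10,828: 10% coinsurance on $10,828 = $1,082.80. Cost to owner: $1,082.80. OOP to date $3,267.60.
Bill 3, $6,841: deductible met; 10% of $6,841 = $684.10. Owner owes $684.10 (running OOP $3,951.70).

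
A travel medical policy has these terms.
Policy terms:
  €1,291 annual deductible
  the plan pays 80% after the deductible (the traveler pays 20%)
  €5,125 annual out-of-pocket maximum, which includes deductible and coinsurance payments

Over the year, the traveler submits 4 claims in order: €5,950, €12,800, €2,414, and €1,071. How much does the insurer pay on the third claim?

Bill 1, €5,950: deductible takes €1,291, €4,659 remains; coinsurance €4,659 × 20% = €931.80. Traveler pays €2,222.80; OOP now €2,222.80. Plan pays €5,950 − €2,222.80 = €3,727.20.
Bill 2, €12,800: deductible met; 20% of €12,800 = €2,560. Traveler owes €2,560 (running OOP €4,782.80). Insurer: €12,800 − €2,560 = €10,240.
Bill 3, €2,414: deductible already satisfied, so traveler's share is 20% × €2,414 = €482.80. OOP would hit €5,265.60 > €5,125, so the cap limits the traveler to €5,125 − €4,782.80 = €342.20. Insurer: €2,414 − €342.20 = €2,071.80.

€2,071.80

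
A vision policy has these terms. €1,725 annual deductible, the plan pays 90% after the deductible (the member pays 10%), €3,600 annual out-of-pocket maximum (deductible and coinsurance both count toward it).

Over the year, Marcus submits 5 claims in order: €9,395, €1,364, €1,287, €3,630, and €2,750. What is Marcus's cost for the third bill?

Claim 1 — €9,395: €1,725 to deductible, leaving €7,670; member's 10% is €767. Member owes €2,492 (running OOP €2,492).
Claim 2 — €1,364: deductible already satisfied, so member's share is 10% × €1,364 = €136.40. Member pays €136.40; OOP now €2,628.40.
Claim 3 — €1,287: deductible already satisfied, so member's share is 10% × €1,287 = €128.70. Member pays €128.70; OOP now €2,757.10.

€128.70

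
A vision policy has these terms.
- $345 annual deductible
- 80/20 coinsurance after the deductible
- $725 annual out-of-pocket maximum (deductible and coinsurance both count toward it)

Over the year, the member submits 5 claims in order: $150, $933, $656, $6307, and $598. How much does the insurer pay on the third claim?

$524.80

#1 ($150): entire amount goes to the deductible. Member owes $150 (running OOP $150). Insurer: $150 − $150 = $0.
#2 ($933): $195 finishes the deductible; $738 goes to coinsurance; 20% of $738 = $147.60. Member owes $342.60 (running OOP $492.60). Plan pays $933 − $342.60 = $590.40.
#3 ($656): 20% coinsurance on $656 = $131.20. Cost to member: $131.20. OOP to date $623.80. Insurer: $656 − $131.20 = $524.80.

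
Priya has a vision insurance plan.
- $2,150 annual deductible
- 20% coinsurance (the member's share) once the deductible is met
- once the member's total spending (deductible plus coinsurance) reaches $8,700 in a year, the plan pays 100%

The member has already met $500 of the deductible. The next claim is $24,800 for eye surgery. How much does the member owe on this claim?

Deductible still to meet: $2,150 − $500 = $1,650.
The remaining $23,150 (= $24,800 − $1,650) moves to coinsurance.
20% of $23,150 = $4,630 falls to the member.
So the member owes $1,650 + $4,630 = $6,280 before any cap.
Cumulative spending $500 + $6,280 = $6,780 stays under the $8,700 maximum.

$6,280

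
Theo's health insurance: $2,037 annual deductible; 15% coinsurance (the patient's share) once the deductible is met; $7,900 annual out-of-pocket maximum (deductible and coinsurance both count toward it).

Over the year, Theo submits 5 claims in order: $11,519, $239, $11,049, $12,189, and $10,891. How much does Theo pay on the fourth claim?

$1,828.35

Claim 1 — $11,519: $2,037 to deductible, leaving $9,482; coinsurance $9,482 × 15% = $1,422.30. Patient owes $3,459.30 (running OOP $3,459.30).
Claim 2 — $239: 15% coinsurance on $239 = $35.85. Patient pays $35.85; OOP now $3,495.15.
Claim 3 — $11,049: deductible already satisfied, so patient's share is 15% × $11,049 = $1,657.35. Patient pays $1,657.35; OOP now $5,152.50.
Claim 4 — $12,189: deductible already satisfied, so patient's share is 15% × $12,189 = $1,828.35. Patient pays $1,828.35; OOP now $6,980.85.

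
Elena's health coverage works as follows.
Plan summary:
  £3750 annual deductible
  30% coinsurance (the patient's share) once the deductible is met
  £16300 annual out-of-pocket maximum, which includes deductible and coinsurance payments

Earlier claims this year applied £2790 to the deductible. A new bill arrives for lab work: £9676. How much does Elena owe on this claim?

£3574.80

Remaining deductible: £3750 − £2790 = £960.
After the £960 deductible portion, £9676 − £960 = £8716 is subject to coinsurance.
30% of £8716 = £2614.80 falls to the patient.
That puts the patient's cost at £960 + £2614.80 = £3574.80 before any cap.
Total out-of-pocket so far would be £2790 + £3574.80 = £6364.80, below the £16300 cap — no reduction.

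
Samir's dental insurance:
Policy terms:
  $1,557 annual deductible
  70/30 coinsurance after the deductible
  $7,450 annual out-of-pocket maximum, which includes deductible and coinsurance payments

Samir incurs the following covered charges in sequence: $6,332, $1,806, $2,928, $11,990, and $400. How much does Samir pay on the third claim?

Claim 1 ($6,332): deductible takes $1,557, $4,775 remains; coinsurance $4,775 × 30% = $1,432.50. Patient owes $2,989.50 (running OOP $2,989.50).
Claim 2 ($1,806): deductible met; 30% of $1,806 = $541.80. Cost to patient: $541.80. OOP to date $3,531.30.
Claim 3 ($2,928): deductible already satisfied, so patient's share is 30% × $2,928 = $878.40. Patient owes $878.40 (running OOP $4,409.70).

$878.40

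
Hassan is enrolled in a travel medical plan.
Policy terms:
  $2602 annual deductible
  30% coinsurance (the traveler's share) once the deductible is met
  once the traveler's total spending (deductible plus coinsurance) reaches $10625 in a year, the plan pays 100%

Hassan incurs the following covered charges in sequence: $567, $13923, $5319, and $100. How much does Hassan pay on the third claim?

$1595.70

Claim 1 ($567): all of it applies to the deductible. Cost to traveler: $567. OOP to date $567.
Claim 2 ($13923): $2035 finishes the deductible; $11888 goes to coinsurance; coinsurance $11888 × 30% = $3566.40. Traveler pays $5601.40; OOP now $6168.40.
Claim 3 ($5319): 30% coinsurance on $5319 = $1595.70. Traveler owes $1595.70 (running OOP $7764.10).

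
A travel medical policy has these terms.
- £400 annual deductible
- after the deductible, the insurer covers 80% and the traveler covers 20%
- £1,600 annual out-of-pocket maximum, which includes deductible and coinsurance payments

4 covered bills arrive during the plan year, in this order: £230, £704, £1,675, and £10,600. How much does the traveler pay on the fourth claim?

£758.20

Claim 1 (£230): fully absorbed by the deductible. Cost to traveler: £230. OOP to date £230.
Claim 2 (£704): deductible takes £170, £534 remains; 20% of £534 = £106.80. Cost to traveler: £276.80. OOP to date £506.80.
Claim 3 (£1,675): deductible met; 20% of £1,675 = £335. Cost to traveler: £335. OOP to date £841.80.
Claim 4 (£10,600): deductible met; 20% of £10,600 = £2,120. That would push OOP to £2,961.80, over the £1,600 cap, so traveler pays £1,600 − £841.80 = £758.20.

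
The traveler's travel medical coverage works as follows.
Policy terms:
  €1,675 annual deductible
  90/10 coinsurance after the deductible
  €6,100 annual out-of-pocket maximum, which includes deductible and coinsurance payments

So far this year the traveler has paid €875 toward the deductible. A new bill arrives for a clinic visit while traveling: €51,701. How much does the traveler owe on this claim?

Deductible still to meet: €1,675 − €875 = €800.
The remaining €50,901 (= €51,701 − €800) moves to coinsurance.
Coinsurance: €50,901 × 10% = €5,090.10.
So the traveler owes €800 + €5,090.10 = €5,890.10 before any cap.
Year-to-date out-of-pocket would reach €875 + €5,890.10 = €6,765.10, above the €6,100 maximum, so the traveler pays only €6,100 − €875 = €5,225.

€5,225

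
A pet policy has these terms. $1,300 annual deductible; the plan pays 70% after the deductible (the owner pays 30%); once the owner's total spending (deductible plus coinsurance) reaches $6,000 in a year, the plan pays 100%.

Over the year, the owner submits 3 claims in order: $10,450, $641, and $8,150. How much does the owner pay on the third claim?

$1,762.70

Claim 1 — $10,450: $1,300 to deductible, leaving $9,150; owner's 30% is $2,745. Owner owes $4,045 (running OOP $4,045).
Claim 2 — $641: deductible met; 30% of $641 = $192.30. Cost to owner: $192.30. OOP to date $4,237.30.
Claim 3 — $8,150: 30% coinsurance on $8,150 = $2,445. OOP would hit $6,682.30 > $6,000, so the cap limits the owner to $6,000 − $4,237.30 = $1,762.70.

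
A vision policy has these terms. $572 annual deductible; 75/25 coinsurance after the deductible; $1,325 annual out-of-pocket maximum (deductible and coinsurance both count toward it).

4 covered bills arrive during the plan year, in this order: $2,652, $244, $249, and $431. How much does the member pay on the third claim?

$62.25

#1 ($2,652): $572 to deductible, leaving $2,080; member's 25% is $520. Member pays $1,092; OOP now $1,092.
#2 ($244): deductible already satisfied, so member's share is 25% × $244 = $61. Member owes $61 (running OOP $1,153).
#3 ($249): deductible already satisfied, so member's share is 25% × $249 = $62.25. Member pays $62.25; OOP now $1,215.25.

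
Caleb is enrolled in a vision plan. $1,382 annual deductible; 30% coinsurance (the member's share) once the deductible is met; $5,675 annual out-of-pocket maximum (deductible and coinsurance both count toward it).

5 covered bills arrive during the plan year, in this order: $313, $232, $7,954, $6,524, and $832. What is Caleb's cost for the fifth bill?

$200.70

#1 ($313): entire amount goes to the deductible. Cost to member: $313. OOP to date $313.
#2 ($232): fully absorbed by the deductible. Member owes $232 (running OOP $545).
#3 ($7,954): $837 to deductible, leaving $7,117; 30% of $7,117 = $2,135.10. Member pays $2,972.10; OOP now $3,517.10.
#4 ($6,524): deductible already satisfied, so member's share is 30% × $6,524 = $1,957.20. Cost to member: $1,957.20. OOP to date $5,474.30.
#5 ($832): 30% coinsurance on $832 = $249.60. OOP would hit $5,723.90 > $5,675, so the cap limits the member to $5,675 − $5,474.30 = $200.70.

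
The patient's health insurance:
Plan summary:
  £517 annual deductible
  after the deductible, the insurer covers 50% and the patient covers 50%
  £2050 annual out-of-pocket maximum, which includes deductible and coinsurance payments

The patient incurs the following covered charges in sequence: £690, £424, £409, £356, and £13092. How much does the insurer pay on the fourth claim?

£178

Bill 1, £690: deductible takes £517, £173 remains; 50% of £173 = £86.50. Patient pays £603.50; OOP now £603.50. Insurer: £690 − £603.50 = £86.50.
Bill 2, £424: deductible met; 50% of £424 = £212. Patient pays £212; OOP now £815.50. Insurer: £424 − £212 = £212.
Bill 3, £409: deductible met; 50% of £409 = £204.50. Patient pays £204.50; OOP now £1020. Insurer: £409 − £204.50 = £204.50.
Bill 4, £356: deductible already satisfied, so patient's share is 50% × £356 = £178. Cost to patient: £178. OOP to date £1198. Insurer: £356 − £178 = £178.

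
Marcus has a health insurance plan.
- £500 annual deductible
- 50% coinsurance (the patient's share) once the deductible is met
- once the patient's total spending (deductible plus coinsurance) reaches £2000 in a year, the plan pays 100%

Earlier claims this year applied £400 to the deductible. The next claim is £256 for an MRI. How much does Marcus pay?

Deductible still to meet: £500 − £400 = £100.
After the £100 deductible portion, £256 − £100 = £156 is subject to coinsurance.
50% of £156 = £78 falls to the patient.
So the patient owes £100 + £78 = £178 before any cap.
Total out-of-pocket so far would be £400 + £178 = £578, below the £2000 cap — no reduction.

£178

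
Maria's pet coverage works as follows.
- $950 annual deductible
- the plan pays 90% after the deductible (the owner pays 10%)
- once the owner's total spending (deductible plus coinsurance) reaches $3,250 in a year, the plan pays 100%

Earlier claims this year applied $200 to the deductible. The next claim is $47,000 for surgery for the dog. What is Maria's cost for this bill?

$200 of the $950 deductible is already met, leaving $750.
The remaining $46,250 (= $47,000 − $750) moves to coinsurance.
Owner's 10% share of $46,250 is $4,625.
So the owner owes $750 + $4,625 = $5,375 before any cap.
That would bring total out-of-pocket to $5,575, past the $3,250 cap. The owner is capped at $3,250 − $200 = $3,050 on this claim.

$3,050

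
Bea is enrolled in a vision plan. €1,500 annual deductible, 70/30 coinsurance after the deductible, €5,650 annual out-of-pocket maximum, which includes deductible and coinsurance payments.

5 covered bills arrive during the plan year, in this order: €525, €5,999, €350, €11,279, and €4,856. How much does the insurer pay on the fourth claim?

Bill 1, €525: entire amount goes to the deductible. Member pays €525; OOP now €525. Plan pays €525 − €525 = €0.
Bill 2, €5,999: €975 to deductible, leaving €5,024; coinsurance €5,024 × 30% = €1,507.20. Member pays €2,482.20; OOP now €3,007.20. Plan pays €5,999 − €2,482.20 = €3,516.80.
Bill 3, €350: 30% coinsurance on €350 = €105. Member pays €105; OOP now €3,112.20. Insurer: €350 − €105 = €245.
Bill 4, €11,279: 30% coinsurance on €11,279 = €3,383.70. That would push OOP to €6,495.90, over the €5,650 cap, so member pays €5,650 − €3,112.20 = €2,537.80. Insurer: €11,279 − €2,537.80 = €8,741.20.

€8,741.20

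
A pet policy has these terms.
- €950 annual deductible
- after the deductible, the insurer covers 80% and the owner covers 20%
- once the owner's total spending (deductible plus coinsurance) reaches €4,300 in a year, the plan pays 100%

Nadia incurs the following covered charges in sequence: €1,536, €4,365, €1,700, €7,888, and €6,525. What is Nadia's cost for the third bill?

#1 (€1,536): deductible takes €950, €586 remains; 20% of €586 = €117.20. Owner pays €1,067.20; OOP now €1,067.20.
#2 (€4,365): 20% coinsurance on €4,365 = €873. Owner owes €873 (running OOP €1,940.20).
#3 (€1,700): deductible already satisfied, so owner's share is 20% × €1,700 = €340. Cost to owner: €340. OOP to date €2,280.20.

€340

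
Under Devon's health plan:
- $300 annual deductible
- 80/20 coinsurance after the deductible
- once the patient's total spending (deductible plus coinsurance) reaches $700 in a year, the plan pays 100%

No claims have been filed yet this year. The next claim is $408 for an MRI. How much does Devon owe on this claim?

Nothing has been paid toward the $300 deductible, so the first $300 of this charge is applied there.
That leaves $408 − $300 = $108 for coinsurance.
Patient's 20% share of $108 is $21.60.
That puts the patient's cost at $300 + $21.60 = $321.60 before any cap.
Cumulative spending $0 + $321.60 = $321.60 stays under the $700 maximum.

$321.60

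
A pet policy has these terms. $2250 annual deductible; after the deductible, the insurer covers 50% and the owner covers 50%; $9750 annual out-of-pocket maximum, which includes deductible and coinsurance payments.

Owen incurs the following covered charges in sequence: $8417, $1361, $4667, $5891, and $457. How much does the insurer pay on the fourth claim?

Claim 1 — $8417: deductible takes $2250, $6167 remains; owner's 50% is $3083.50. Owner owes $5333.50 (running OOP $5333.50). Insurer: $8417 − $5333.50 = $3083.50.
Claim 2 — $1361: 50% coinsurance on $1361 = $680.50. Owner pays $680.50; OOP now $6014. Plan pays $1361 − $680.50 = $680.50.
Claim 3 — $4667: deductible already satisfied, so owner's share is 50% × $4667 = $2333.50. Owner pays $2333.50; OOP now $8347.50. Plan pays $4667 − $2333.50 = $2333.50.
Claim 4 — $5891: deductible already satisfied, so owner's share is 50% × $5891 = $2945.50. OOP would hit $11293 > $9750, so the cap limits the owner to $9750 − $8347.50 = $1402.50. Plan pays $5891 − $1402.50 = $4488.50.

$4488.50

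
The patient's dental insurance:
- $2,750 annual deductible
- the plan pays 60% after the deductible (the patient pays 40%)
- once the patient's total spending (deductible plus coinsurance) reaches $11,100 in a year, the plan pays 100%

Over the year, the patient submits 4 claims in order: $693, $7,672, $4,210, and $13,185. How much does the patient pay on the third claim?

Claim 1 ($693): fully absorbed by the deductible. Cost to patient: $693. OOP to date $693.
Claim 2 ($7,672): $2,057 finishes the deductible; $5,615 goes to coinsurance; coinsurance $5,615 × 40% = $2,246. Patient owes $4,303 (running OOP $4,996).
Claim 3 ($4,210): deductible met; 40% of $4,210 = $1,684. Patient pays $1,684; OOP now $6,680.

$1,684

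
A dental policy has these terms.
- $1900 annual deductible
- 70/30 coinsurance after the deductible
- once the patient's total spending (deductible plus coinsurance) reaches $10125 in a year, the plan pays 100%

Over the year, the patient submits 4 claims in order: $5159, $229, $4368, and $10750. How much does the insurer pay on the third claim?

Claim 1 — $5159: $1900 finishes the deductible; $3259 goes to coinsurance; patient's 30% is $977.70. Cost to patient: $2877.70. OOP to date $2877.70. Plan pays $5159 − $2877.70 = $2281.30.
Claim 2 — $229: deductible met; 30% of $229 = $68.70. Patient owes $68.70 (running OOP $2946.40). Plan pays $229 − $68.70 = $160.30.
Claim 3 — $4368: deductible met; 30% of $4368 = $1310.40. Cost to patient: $1310.40. OOP to date $4256.80. Insurer: $4368 − $1310.40 = $3057.60.

$3057.60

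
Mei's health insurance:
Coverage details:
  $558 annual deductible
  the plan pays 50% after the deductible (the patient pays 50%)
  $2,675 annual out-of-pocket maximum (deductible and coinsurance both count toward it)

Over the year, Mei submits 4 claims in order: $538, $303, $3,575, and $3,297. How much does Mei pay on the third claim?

$1,787.50

Claim 1 — $538: all of it applies to the deductible. Patient pays $538; OOP now $538.
Claim 2 — $303: $20 to deductible, leaving $283; coinsurance $283 × 50% = $141.50. Cost to patient: $161.50. OOP to date $699.50.
Claim 3 — $3,575: deductible already satisfied, so patient's share is 50% × $3,575 = $1,787.50. Patient pays $1,787.50; OOP now $2,487.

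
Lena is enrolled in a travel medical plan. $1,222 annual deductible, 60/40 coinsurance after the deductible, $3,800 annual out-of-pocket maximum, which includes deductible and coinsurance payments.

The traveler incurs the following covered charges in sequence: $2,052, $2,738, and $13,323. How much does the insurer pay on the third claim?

#1 ($2,052): deductible takes $1,222, $830 remains; 40% of $830 = $332. Cost to traveler: $1,554. OOP to date $1,554. Insurer: $2,052 − $1,554 = $498.
#2 ($2,738): deductible met; 40% of $2,738 = $1,095.20. Traveler pays $1,095.20; OOP now $2,649.20. Plan pays $2,738 − $1,095.20 = $1,642.80.
#3 ($13,323): 40% coinsurance on $13,323 = $5,329.20. Adding that to $2,649.20 gives $7,978.40, past the $3,800 cap; traveler pays only $3,800 − $2,649.20 = $1,150.80. Plan pays $13,323 − $1,150.80 = $12,172.20.

$12,172.20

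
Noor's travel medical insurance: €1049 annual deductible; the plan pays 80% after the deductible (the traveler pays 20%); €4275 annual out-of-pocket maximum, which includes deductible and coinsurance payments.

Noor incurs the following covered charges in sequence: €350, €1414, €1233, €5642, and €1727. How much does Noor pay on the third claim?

#1 (€350): fully absorbed by the deductible. Traveler pays €350; OOP now €350.
#2 (€1414): deductible takes €699, €715 remains; 20% of €715 = €143. Cost to traveler: €842. OOP to date €1192.
#3 (€1233): deductible already satisfied, so traveler's share is 20% × €1233 = €246.60. Cost to traveler: €246.60. OOP to date €1438.60.

€246.60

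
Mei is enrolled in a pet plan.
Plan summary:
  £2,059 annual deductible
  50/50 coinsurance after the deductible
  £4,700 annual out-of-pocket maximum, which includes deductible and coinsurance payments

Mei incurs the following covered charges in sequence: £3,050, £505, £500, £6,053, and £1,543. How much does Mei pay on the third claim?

Claim 1 (£3,050): £2,059 finishes the deductible; £991 goes to coinsurance; 50% of £991 = £495.50. Owner owes £2,554.50 (running OOP £2,554.50).
Claim 2 (£505): deductible already satisfied, so owner's share is 50% × £505 = £252.50. Cost to owner: £252.50. OOP to date £2,807.
Claim 3 (£500): deductible already satisfied, so owner's share is 50% × £500 = £250. Owner pays £250; OOP now £3,057.

£250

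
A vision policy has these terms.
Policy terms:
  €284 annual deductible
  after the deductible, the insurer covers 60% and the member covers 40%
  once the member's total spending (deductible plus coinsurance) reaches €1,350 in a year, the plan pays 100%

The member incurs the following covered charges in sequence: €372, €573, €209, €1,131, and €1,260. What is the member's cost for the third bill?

Bill 1, €372: €284 to deductible, leaving €88; coinsurance €88 × 40% = €35.20. Member pays €319.20; OOP now €319.20.
Bill 2, €573: deductible already satisfied, so member's share is 40% × €573 = €229.20. Member pays €229.20; OOP now €548.40.
Bill 3, €209: deductible met; 40% of €209 = €83.60. Member owes €83.60 (running OOP €632).

€83.60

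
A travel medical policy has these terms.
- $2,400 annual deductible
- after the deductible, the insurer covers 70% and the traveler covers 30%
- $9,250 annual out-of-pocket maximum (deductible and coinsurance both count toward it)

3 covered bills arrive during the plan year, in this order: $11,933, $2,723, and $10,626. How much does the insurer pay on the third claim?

$7,452.80

#1 ($11,933): $2,400 to deductible, leaving $9,533; coinsurance $9,533 × 30% = $2,859.90. Traveler pays $5,259.90; OOP now $5,259.90. Plan pays $11,933 − $5,259.90 = $6,673.10.
#2 ($2,723): deductible already satisfied, so traveler's share is 30% × $2,723 = $816.90. Cost to traveler: $816.90. OOP to date $6,076.80. Insurer: $2,723 − $816.90 = $1,906.10.
#3 ($10,626): deductible already satisfied, so traveler's share is 30% × $10,626 = $3,187.80. That would push OOP to $9,264.60, over the $9,250 cap, so traveler pays $9,250 − $6,076.80 = $3,173.20. Plan pays $10,626 − $3,173.20 = $7,452.80.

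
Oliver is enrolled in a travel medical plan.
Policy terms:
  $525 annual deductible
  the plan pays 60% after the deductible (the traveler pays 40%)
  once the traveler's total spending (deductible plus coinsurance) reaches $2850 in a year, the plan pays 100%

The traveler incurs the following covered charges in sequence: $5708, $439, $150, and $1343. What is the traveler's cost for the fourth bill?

Bill 1, $5708: deductible takes $525, $5183 remains; coinsurance $5183 × 40% = $2073.20. Traveler pays $2598.20; OOP now $2598.20.
Bill 2, $439: 40% coinsurance on $439 = $175.60. Traveler owes $175.60 (running OOP $2773.80).
Bill 3, $150: deductible met; 40% of $150 = $60. Traveler owes $60 (running OOP $2833.80).
Bill 4, $1343: deductible met; 40% of $1343 = $537.20. That would push OOP to $3371, over the $2850 cap, so traveler pays $2850 − $2833.80 = $16.20.

$16.20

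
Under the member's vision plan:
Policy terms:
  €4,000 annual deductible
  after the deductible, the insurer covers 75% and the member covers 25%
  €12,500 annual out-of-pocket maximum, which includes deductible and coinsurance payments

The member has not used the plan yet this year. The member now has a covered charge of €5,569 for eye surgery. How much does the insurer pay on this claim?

Nothing has been paid toward the €4,000 deductible, so the first €4,000 of this charge is applied there.
After the €4,000 deductible portion, €5,569 − €4,000 = €1,569 is subject to coinsurance.
25% of €1,569 = €392.25 falls to the member.
So the member owes €4,000 + €392.25 = €4,392.25 before any cap.
Year-to-date out-of-pocket becomes €0 + €4,392.25 = €4,392.25, still under the €12,500 maximum, so no cap applies.
The plan picks up €5,569 − €4,392.25 = €1,176.75.

€1,176.75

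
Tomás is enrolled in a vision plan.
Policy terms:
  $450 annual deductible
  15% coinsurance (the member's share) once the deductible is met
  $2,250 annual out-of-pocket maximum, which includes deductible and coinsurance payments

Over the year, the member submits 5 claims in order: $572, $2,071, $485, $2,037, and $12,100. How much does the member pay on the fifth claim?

$1,092.75

Claim 1 — $572: $450 to deductible, leaving $122; 15% of $122 = $18.30. Member owes $468.30 (running OOP $468.30).
Claim 2 — $2,071: 15% coinsurance on $2,071 = $310.65. Cost to member: $310.65. OOP to date $778.95.
Claim 3 — $485: deductible already satisfied, so member's share is 15% × $485 = $72.75. Cost to member: $72.75. OOP to date $851.70.
Claim 4 — $2,037: deductible met; 15% of $2,037 = $305.55. Cost to member: $305.55. OOP to date $1,157.25.
Claim 5 — $12,100: deductible already satisfied, so member's share is 15% × $12,100 = $1,815. Adding that to $1,157.25 gives $2,972.25, past the $2,250 cap; member pays only $2,250 − $1,157.25 = $1,092.75.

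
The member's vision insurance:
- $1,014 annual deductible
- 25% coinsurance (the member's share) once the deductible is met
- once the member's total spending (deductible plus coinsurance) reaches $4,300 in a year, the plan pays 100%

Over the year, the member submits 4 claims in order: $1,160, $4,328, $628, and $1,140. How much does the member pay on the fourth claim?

Bill 1, $1,160: $1,014 finishes the deductible; $146 goes to coinsurance; coinsurance $146 × 25% = $36.50. Cost to member: $1,050.50. OOP to date $1,050.50.
Bill 2, $4,328: 25% coinsurance on $4,328 = $1,082. Member pays $1,082; OOP now $2,132.50.
Bill 3, $628: deductible met; 25% of $628 = $157. Member owes $157 (running OOP $2,289.50).
Bill 4, $1,140: deductible already satisfied, so member's share is 25% × $1,140 = $285. Member pays $285; OOP now $2,574.50.

$285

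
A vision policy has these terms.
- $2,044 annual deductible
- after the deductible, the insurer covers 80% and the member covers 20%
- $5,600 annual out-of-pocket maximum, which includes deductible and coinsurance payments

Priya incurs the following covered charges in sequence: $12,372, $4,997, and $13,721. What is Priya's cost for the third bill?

$491

#1 ($12,372): $2,044 to deductible, leaving $10,328; member's 20% is $2,065.60. Member pays $4,109.60; OOP now $4,109.60.
#2 ($4,997): 20% coinsurance on $4,997 = $999.40. Member owes $999.40 (running OOP $5,109).
#3 ($13,721): deductible met; 20% of $13,721 = $2,744.20. OOP would hit $7,853.20 > $5,600, so the cap limits the member to $5,600 − $5,109 = $491.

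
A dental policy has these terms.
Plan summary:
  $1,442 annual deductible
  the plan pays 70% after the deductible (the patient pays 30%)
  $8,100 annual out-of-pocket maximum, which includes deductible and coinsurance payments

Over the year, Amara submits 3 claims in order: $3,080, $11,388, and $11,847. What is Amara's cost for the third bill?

Claim 1 — $3,080: $1,442 to deductible, leaving $1,638; coinsurance $1,638 × 30% = $491.40. Patient pays $1,933.40; OOP now $1,933.40.
Claim 2 — $11,388: deductible met; 30% of $11,388 = $3,416.40. Patient pays $3,416.40; OOP now $5,349.80.
Claim 3 — $11,847: deductible met; 30% of $11,847 = $3,554.10. Adding that to $5,349.80 gives $8,903.90, past the $8,100 cap; patient pays only $8,100 − $5,349.80 = $2,750.20.

$2,750.20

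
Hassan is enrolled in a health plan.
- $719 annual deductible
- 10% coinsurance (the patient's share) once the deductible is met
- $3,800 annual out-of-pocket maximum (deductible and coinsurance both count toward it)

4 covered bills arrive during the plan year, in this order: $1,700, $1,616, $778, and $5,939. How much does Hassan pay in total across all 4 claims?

$1,650.40

Claim 1 ($1,700): $719 to deductible, leaving $981; 10% of $981 = $98.10. Cost to patient: $817.10. OOP to date $817.10.
Claim 2 ($1,616): 10% coinsurance on $1,616 = $161.60. Patient pays $161.60; OOP now $978.70.
Claim 3 ($778): deductible already satisfied, so patient's share is 10% × $778 = $77.80. Cost to patient: $77.80. OOP to date $1,056.50.
Claim 4 ($5,939): deductible met; 10% of $5,939 = $593.90. Patient owes $593.90 (running OOP $1,650.40).
Total paid by the patient: $817.10 + $161.60 + $77.80 + $593.90 = $1,650.40.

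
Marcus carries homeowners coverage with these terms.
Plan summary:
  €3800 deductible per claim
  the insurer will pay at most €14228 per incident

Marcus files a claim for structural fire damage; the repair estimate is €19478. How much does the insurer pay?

€14228

After the deductible, €19478 − €3800 = €15678 remains.
Since €15678 > €14228, the payout is capped at €14228.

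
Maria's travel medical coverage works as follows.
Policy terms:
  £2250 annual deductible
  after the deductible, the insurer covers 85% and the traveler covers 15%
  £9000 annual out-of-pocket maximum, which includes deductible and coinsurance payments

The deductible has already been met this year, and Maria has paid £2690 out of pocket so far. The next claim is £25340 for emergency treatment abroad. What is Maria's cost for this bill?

£3801

With the deductible met, the entire £25340 is subject to coinsurance.
Coinsurance: £25340 × 15% = £3801.
Total out-of-pocket so far would be £2690 + £3801 = £6491, below the £9000 cap — no reduction.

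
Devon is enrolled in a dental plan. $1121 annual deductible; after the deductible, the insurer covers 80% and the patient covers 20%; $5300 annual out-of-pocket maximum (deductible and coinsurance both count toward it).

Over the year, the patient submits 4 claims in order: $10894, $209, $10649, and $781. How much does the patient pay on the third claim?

$2129.80

Claim 1 — $10894: $1121 finishes the deductible; $9773 goes to coinsurance; 20% of $9773 = $1954.60. Cost to patient: $3075.60. OOP to date $3075.60.
Claim 2 — $209: deductible already satisfied, so patient's share is 20% × $209 = $41.80. Patient pays $41.80; OOP now $3117.40.
Claim 3 — $10649: deductible already satisfied, so patient's share is 20% × $10649 = $2129.80. Cost to patient: $2129.80. OOP to date $5247.20.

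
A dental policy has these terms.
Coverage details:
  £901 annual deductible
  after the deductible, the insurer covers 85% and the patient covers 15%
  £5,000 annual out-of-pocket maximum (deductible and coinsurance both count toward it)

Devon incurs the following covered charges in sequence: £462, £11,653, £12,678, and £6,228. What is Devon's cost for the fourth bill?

£515.20

#1 (£462): all of it applies to the deductible. Cost to patient: £462. OOP to date £462.
#2 (£11,653): £439 to deductible, leaving £11,214; coinsurance £11,214 × 15% = £1,682.10. Patient owes £2,121.10 (running OOP £2,583.10).
#3 (£12,678): deductible already satisfied, so patient's share is 15% × £12,678 = £1,901.70. Cost to patient: £1,901.70. OOP to date £4,484.80.
#4 (£6,228): deductible already satisfied, so patient's share is 15% × £6,228 = £934.20. That would push OOP to £5,419, over the £5,000 cap, so patient pays £5,000 − £4,484.80 = £515.20.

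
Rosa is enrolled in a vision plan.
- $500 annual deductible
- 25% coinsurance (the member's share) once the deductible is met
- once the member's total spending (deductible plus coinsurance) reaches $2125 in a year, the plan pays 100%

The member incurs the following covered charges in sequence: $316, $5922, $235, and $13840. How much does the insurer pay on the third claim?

Bill 1, $316: fully absorbed by the deductible. Cost to member: $316. OOP to date $316. Insurer: $316 − $316 = $0.
Bill 2, $5922: deductible takes $184, $5738 remains; coinsurance $5738 × 25% = $1434.50. Member pays $1618.50; OOP now $1934.50. Insurer: $5922 − $1618.50 = $4303.50.
Bill 3, $235: deductible already satisfied, so member's share is 25% × $235 = $58.75. Member owes $58.75 (running OOP $1993.25). Insurer: $235 − $58.75 = $176.25.

$176.25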